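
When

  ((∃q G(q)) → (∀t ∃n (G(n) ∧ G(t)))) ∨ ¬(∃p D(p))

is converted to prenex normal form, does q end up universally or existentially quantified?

Rewrite implications/biconditionals: A → B as ¬A ∨ B.
  ¬(∃q G(q)) ∨ (∀t ∃n (G(n) ∧ G(t))) ∨ ¬(∃p D(p))
Drive negations inward (¬∀x A ≡ ∃x ¬A, ¬∃x A ≡ ∀x ¬A, De Morgan for ∧/∨):
  (∀q ¬G(q)) ∨ (∀t ∃n (G(n) ∧ G(t))) ∨ (∀p ¬D(p))
Pull the quantifiers to the front (each side's bound variable is not free in the other side):
  ∀q ∀t ∃n ∀p (¬G(q) ∨ G(n) ∧ G(t) ∨ ¬D(p))
The quantifier ∃q sits under an odd number of negations (counting the antecedent side of each →), so it flips to ∀q.

universal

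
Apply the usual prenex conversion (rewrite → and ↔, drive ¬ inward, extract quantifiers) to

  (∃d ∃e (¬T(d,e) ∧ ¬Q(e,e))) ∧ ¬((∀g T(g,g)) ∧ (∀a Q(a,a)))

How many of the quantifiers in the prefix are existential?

Drive negations inward (¬∀x A ≡ ∃x ¬A, ¬∃x A ≡ ∀x ¬A, De Morgan for ∧/∨):
  (∃d ∃e (¬T(d,e) ∧ ¬Q(e,e))) ∧ ((∃g ¬T(g,g)) ∨ (∃a ¬Q(a,a)))
Finally move all quantifiers to the prefix:
  ∃d ∃e ∃g ∃a (¬T(d,e) ∧ ¬Q(e,e) ∧ (¬T(g,g) ∨ ¬Q(a,a)))
The prefix is ∃d ∃e ∃g ∃a: 0 universal, 4 existential.

4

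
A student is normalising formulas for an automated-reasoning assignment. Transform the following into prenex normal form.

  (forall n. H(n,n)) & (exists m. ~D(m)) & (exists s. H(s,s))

Extract every quantifier outward, since the variables are now distinct and don't occur free across branches:
  forall n. exists m. exists s. (H(n,n) & ~D(m) & H(s,s))

forall n. exists m. exists s. (H(n,n) & ~D(m) & H(s,s))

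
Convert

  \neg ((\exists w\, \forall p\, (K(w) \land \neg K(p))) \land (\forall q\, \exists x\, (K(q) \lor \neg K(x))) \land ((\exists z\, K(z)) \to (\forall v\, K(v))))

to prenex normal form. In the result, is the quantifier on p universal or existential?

First replace A → B with ¬A ∨ B.
  \neg ((\exists w\, \forall p\, (K(w) \land \neg K(p))) \land (\forall q\, \exists x\, (K(q) \lor \neg K(x))) \land (\neg (\exists z\, K(z)) \lor (\forall v\, K(v))))
Push ¬ through the quantifiers and connectives to reach negation normal form:
  (\forall w\, \exists p\, (\neg K(w) \lor K(p))) \lor (\exists q\, \forall x\, (\neg K(q) \land K(x))) \lor (\exists z\, K(z)) \land (\exists v\, \neg K(v))
All bound variables are already distinct, so no renaming is needed.
Finally move all quantifiers to the prefix:
  \forall w\, \exists p\, \exists q\, \forall x\, \exists z\, \exists v\, (\neg K(w) \lor K(p) \lor \neg K(q) \land K(x) \lor K(z) \land \neg K(v))
The quantifier \forall p sits under an odd number of negations (counting the antecedent side of each →), so it flips to \exists p.

existential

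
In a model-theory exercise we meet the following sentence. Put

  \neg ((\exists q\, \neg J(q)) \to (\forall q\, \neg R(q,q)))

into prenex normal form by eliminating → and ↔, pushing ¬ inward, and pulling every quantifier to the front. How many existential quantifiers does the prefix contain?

2

Eliminate → and ↔ using ¬ and ∨.
  \neg (\neg (\exists q\, \neg J(q)) \lor (\forall q\, \neg R(q,q)))
Push ¬ through the quantifiers and connectives to reach negation normal form:
  (\exists q\, \neg J(q)) \land (\exists q\, R(q,q))
Rename bound variables to avoid capture: q↦a.
  (\exists q\, \neg J(q)) \land (\exists a\, R(a,a))
Extract every quantifier outward, since the variables are now distinct and don't occur free across branches:
  \exists q\, \exists a\, (\neg J(q) \land R(a,a))
The prefix is \exists q \exists a: 0 universal, 2 existential.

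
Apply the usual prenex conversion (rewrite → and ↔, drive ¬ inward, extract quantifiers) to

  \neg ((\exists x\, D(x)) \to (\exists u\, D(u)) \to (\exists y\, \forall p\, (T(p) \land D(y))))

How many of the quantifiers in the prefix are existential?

3

First replace A → B with ¬A ∨ B.
  \neg (\neg (\exists x\, D(x)) \lor \neg (\exists u\, D(u)) \lor (\exists y\, \forall p\, (T(p) \land D(y))))
Push ¬ through the quantifiers and connectives to reach negation normal form:
  (\exists x\, D(x)) \land (\exists u\, D(u)) \land (\forall y\, \exists p\, (\neg T(p) \lor \neg D(y)))
All bound variables are already distinct, so no renaming is needed.
Pull the quantifiers to the front (each side's bound variable is not free in the other side):
  \exists x\, \exists u\, \forall y\, \exists p\, (D(x) \land D(u) \land (\neg T(p) \lor \neg D(y)))
The prefix is \exists x \exists u \forall y \exists p: 1 universal, 3 existential.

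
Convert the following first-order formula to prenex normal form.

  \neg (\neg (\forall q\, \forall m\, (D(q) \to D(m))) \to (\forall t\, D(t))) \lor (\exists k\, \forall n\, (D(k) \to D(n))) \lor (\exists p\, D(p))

First replace A → B with ¬A ∨ B.
  \neg (\neg \neg (\forall q\, \forall m\, (\neg D(q) \lor D(m))) \lor (\forall t\, D(t))) \lor (\exists k\, \forall n\, (\neg D(k) \lor D(n))) \lor (\exists p\, D(p))
Drive negations inward (¬∀x A ≡ ∃x ¬A, ¬∃x A ≡ ∀x ¬A, De Morgan for ∧/∨):
  (\exists q\, \exists m\, (D(q) \land \neg D(m))) \land (\exists t\, \neg D(t)) \lor (\exists k\, \forall n\, (\neg D(k) \lor D(n))) \lor (\exists p\, D(p))
All bound variables are already distinct, so no renaming is needed.
Finally move all quantifiers to the prefix:
  \exists q\, \exists m\, \exists t\, \exists k\, \forall n\, \exists p\, (D(q) \land \neg D(m) \land \neg D(t) \lor \neg D(k) \lor D(n) \lor D(p))

\exists q\, \exists m\, \exists t\, \exists k\, \forall n\, \exists p\, (D(q) \land \neg D(m) \land \neg D(t) \lor \neg D(k) \lor D(n) \lor D(p))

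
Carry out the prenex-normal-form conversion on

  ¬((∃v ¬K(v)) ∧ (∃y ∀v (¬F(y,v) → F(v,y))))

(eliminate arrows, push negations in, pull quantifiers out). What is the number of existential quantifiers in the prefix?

Eliminate → and ↔ using ¬ and ∨.
  ¬((∃v ¬K(v)) ∧ (∃y ∀v (¬¬F(y,v) ∨ F(v,y))))
Move each ¬ inward, flipping quantifiers it crosses:
  (∀v K(v)) ∨ (∀y ∃v (¬F(y,v) ∧ ¬F(v,y)))
Give each quantifier a distinct variable: v↦y1.
  (∀v K(v)) ∨ (∀y ∃y1 (¬F(y,y1) ∧ ¬F(y1,y)))
Finally move all quantifiers to the prefix:
  ∀v ∀y ∃y1 (K(v) ∨ ¬F(y,y1) ∧ ¬F(y1,y))
The prefix is ∀v ∀y ∃y1: 2 universal, 1 existential.

1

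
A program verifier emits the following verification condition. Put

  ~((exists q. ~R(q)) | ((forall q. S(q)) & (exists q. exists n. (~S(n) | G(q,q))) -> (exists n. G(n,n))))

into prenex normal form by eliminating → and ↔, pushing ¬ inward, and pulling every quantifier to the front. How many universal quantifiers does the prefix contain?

Eliminate → and ↔ using ¬ and ∨.
  ~((exists q. ~R(q)) | ~((forall q. S(q)) & (exists q. exists n. (~S(n) | G(q,q)))) | (exists n. G(n,n)))
Drive negations inward (¬∀x A ≡ ∃x ¬A, ¬∃x A ≡ ∀x ¬A, De Morgan for ∧/∨):
  (forall q. R(q)) & (forall q. S(q)) & (exists q. exists n. (~S(n) | G(q,q))) & (forall n. ~G(n,n))
Standardize variables apart so no two quantifiers bind the same name: q↦a, q↦z, n↦r.
  (forall q. R(q)) & (forall a. S(a)) & (exists z. exists n. (~S(n) | G(z,z))) & (forall r. ~G(r,r))
Pull the quantifiers to the front (each side's bound variable is not free in the other side):
  forall q. forall a. exists z. exists n. forall r. (R(q) & S(a) & (~S(n) | G(z,z)) & ~G(r,r))
The prefix is forall q forall a exists z exists n forall r: 3 universal, 2 existential.

3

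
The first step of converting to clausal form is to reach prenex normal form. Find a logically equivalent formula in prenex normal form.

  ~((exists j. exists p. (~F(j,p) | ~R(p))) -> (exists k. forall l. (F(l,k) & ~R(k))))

First replace A → B with ¬A ∨ B.
  ~(~(exists j. exists p. (~F(j,p) | ~R(p))) | (exists k. forall l. (F(l,k) & ~R(k))))
Drive negations inward (¬∀x A ≡ ∃x ¬A, ¬∃x A ≡ ∀x ¬A, De Morgan for ∧/∨):
  (exists j. exists p. (~F(j,p) | ~R(p))) & (forall k. exists l. (~F(l,k) | R(k)))
All bound variables are already distinct, so no renaming is needed.
Extract every quantifier outward, since the variables are now distinct and don't occur free across branches:
  exists j. exists p. forall k. exists l. ((~F(j,p) | ~R(p)) & (~F(l,k) | R(k)))

exists j. exists p. forall k. exists l. ((~F(j,p) | ~R(p)) & (~F(l,k) | R(k)))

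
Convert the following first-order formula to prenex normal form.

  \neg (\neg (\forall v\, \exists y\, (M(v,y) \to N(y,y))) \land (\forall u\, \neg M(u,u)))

Rewrite implications/biconditionals: A → B as ¬A ∨ B.
  \neg (\neg (\forall v\, \exists y\, (\neg M(v,y) \lor N(y,y))) \land (\forall u\, \neg M(u,u)))
Push ¬ through the quantifiers and connectives to reach negation normal form:
  (\forall v\, \exists y\, (\neg M(v,y) \lor N(y,y))) \lor (\exists u\, M(u,u))
Finally move all quantifiers to the prefix:
  \forall v\, \exists y\, \exists u\, (\neg M(v,y) \lor N(y,y) \lor M(u,u))

\forall v\, \exists y\, \exists u\, (\neg M(v,y) \lor N(y,y) \lor M(u,u))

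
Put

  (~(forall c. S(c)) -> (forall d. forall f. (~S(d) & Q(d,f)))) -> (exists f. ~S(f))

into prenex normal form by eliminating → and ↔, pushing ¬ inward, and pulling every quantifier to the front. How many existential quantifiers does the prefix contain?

Rewrite implications/biconditionals: A → B as ¬A ∨ B.
  ~(~~(forall c. S(c)) | (forall d. forall f. (~S(d) & Q(d,f)))) | (exists f. ~S(f))
Push ¬ through the quantifiers and connectives to reach negation normal form:
  (exists c. ~S(c)) & (exists d. exists f. (S(d) | ~Q(d,f))) | (exists f. ~S(f))
Standardize variables apart so no two quantifiers bind the same name: f↦x1.
  (exists c. ~S(c)) & (exists d. exists f. (S(d) | ~Q(d,f))) | (exists x1. ~S(x1))
Finally move all quantifiers to the prefix:
  exists c. exists d. exists f. exists x1. (~S(c) & (S(d) | ~Q(d,f)) | ~S(x1))
The prefix is exists c exists d exists f exists x1: 0 universal, 4 existential.

4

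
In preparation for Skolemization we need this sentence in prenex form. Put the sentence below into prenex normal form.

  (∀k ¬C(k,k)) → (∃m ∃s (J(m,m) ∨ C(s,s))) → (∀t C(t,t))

∃k ∀m ∀s ∀t (C(k,k) ∨ ¬J(m,m) ∧ ¬C(s,s) ∨ C(t,t))

Rewrite implications/biconditionals: A → B as ¬A ∨ B.
  ¬(∀k ¬C(k,k)) ∨ ¬(∃m ∃s (J(m,m) ∨ C(s,s))) ∨ (∀t C(t,t))
Push ¬ through the quantifiers and connectives to reach negation normal form:
  (∃k C(k,k)) ∨ (∀m ∀s (¬J(m,m) ∧ ¬C(s,s))) ∨ (∀t C(t,t))
All bound variables are already distinct, so no renaming is needed.
Finally move all quantifiers to the prefix:
  ∃k ∀m ∀s ∀t (C(k,k) ∨ ¬J(m,m) ∧ ¬C(s,s) ∨ C(t,t))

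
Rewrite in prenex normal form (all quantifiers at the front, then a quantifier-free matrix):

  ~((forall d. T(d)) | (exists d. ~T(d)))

exists d. forall y1. (~T(d) & T(y1))

Push ¬ through the quantifiers and connectives to reach negation normal form:
  (exists d. ~T(d)) & (forall d. T(d))
Rename bound variables to avoid capture: d↦y1.
  (exists d. ~T(d)) & (forall y1. T(y1))
Finally move all quantifiers to the prefix:
  exists d. forall y1. (~T(d) & T(y1))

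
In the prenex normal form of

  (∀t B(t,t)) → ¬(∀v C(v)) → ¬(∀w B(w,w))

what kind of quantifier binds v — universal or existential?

Eliminate → and ↔ using ¬ and ∨.
  ¬(∀t B(t,t)) ∨ ¬¬(∀v C(v)) ∨ ¬(∀w B(w,w))
Move each ¬ inward, flipping quantifiers it crosses:
  (∃t ¬B(t,t)) ∨ (∀v C(v)) ∨ (∃w ¬B(w,w))
All bound variables are already distinct, so no renaming is needed.
Pull the quantifiers to the front (each side's bound variable is not free in the other side):
  ∃t ∀v ∃w (¬B(t,t) ∨ C(v) ∨ ¬B(w,w))
The quantifier ∀v sits under an even number of negations (counting the antecedent side of each →), so it remains universal.

universal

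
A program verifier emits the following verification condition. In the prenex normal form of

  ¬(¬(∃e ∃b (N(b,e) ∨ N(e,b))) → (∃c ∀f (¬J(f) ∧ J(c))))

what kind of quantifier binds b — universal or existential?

universal

Rewrite implications/biconditionals: A → B as ¬A ∨ B.
  ¬(¬¬(∃e ∃b (N(b,e) ∨ N(e,b))) ∨ (∃c ∀f (¬J(f) ∧ J(c))))
Move each ¬ inward, flipping quantifiers it crosses:
  (∀e ∀b (¬N(b,e) ∧ ¬N(e,b))) ∧ (∀c ∃f (J(f) ∨ ¬J(c)))
All bound variables are already distinct, so no renaming is needed.
Finally move all quantifiers to the prefix:
  ∀e ∀b ∀c ∃f (¬N(b,e) ∧ ¬N(e,b) ∧ (J(f) ∨ ¬J(c)))
The quantifier ∃b sits under an odd number of negations (counting the antecedent side of each →), so it flips to ∀b.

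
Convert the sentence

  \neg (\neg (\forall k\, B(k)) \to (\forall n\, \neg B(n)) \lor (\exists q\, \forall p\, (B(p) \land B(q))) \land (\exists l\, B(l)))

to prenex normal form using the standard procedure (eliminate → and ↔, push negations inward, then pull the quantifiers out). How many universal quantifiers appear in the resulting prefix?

2

First replace A → B with ¬A ∨ B.
  \neg (\neg \neg (\forall k\, B(k)) \lor (\forall n\, \neg B(n)) \lor (\exists q\, \forall p\, (B(p) \land B(q))) \land (\exists l\, B(l)))
Move each ¬ inward, flipping quantifiers it crosses:
  (\exists k\, \neg B(k)) \land (\exists n\, B(n)) \land ((\forall q\, \exists p\, (\neg B(p) \lor \neg B(q))) \lor (\forall l\, \neg B(l)))
All bound variables are already distinct, so no renaming is needed.
Pull the quantifiers to the front (each side's bound variable is not free in the other side):
  \exists k\, \exists n\, \forall q\, \exists p\, \forall l\, (\neg B(k) \land B(n) \land (\neg B(p) \lor \neg B(q) \lor \neg B(l)))
The prefix is \exists k \exists n \forall q \exists p \forall l: 2 universal, 3 existential.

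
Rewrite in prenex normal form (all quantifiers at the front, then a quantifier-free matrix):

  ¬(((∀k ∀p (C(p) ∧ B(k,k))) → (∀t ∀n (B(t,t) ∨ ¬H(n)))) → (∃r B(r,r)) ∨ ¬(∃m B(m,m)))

Rewrite implications/biconditionals: A → B as ¬A ∨ B.
  ¬(¬(¬(∀k ∀p (C(p) ∧ B(k,k))) ∨ (∀t ∀n (B(t,t) ∨ ¬H(n)))) ∨ (∃r B(r,r)) ∨ ¬(∃m B(m,m)))
Push ¬ through the quantifiers and connectives to reach negation normal form:
  ((∃k ∃p (¬C(p) ∨ ¬B(k,k))) ∨ (∀t ∀n (B(t,t) ∨ ¬H(n)))) ∧ (∀r ¬B(r,r)) ∧ (∃m B(m,m))
All bound variables are already distinct, so no renaming is needed.
Extract every quantifier outward, since the variables are now distinct and don't occur free across branches:
  ∃k ∃p ∀t ∀n ∀r ∃m ((¬C(p) ∨ ¬B(k,k) ∨ B(t,t) ∨ ¬H(n)) ∧ ¬B(r,r) ∧ B(m,m))

∃k ∃p ∀t ∀n ∀r ∃m ((¬C(p) ∨ ¬B(k,k) ∨ B(t,t) ∨ ¬H(n)) ∧ ¬B(r,r) ∧ B(m,m))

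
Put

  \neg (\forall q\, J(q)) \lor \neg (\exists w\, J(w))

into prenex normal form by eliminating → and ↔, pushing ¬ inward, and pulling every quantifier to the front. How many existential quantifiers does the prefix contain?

Move each ¬ inward, flipping quantifiers it crosses:
  (\exists q\, \neg J(q)) \lor (\forall w\, \neg J(w))
All bound variables are already distinct, so no renaming is needed.
Pull the quantifiers to the front (each side's bound variable is not free in the other side):
  \exists q\, \forall w\, (\neg J(q) \lor \neg J(w))
The prefix is \exists q \forall w: 1 universal, 1 existential.

1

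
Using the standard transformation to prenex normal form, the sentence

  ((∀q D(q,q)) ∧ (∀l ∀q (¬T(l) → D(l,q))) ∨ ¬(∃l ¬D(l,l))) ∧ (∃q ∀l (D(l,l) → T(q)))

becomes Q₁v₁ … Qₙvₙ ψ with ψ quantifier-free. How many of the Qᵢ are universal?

5

Eliminate → and ↔ using ¬ and ∨.
  ((∀q D(q,q)) ∧ (∀l ∀q (¬¬T(l) ∨ D(l,q))) ∨ ¬(∃l ¬D(l,l))) ∧ (∃q ∀l (¬D(l,l) ∨ T(q)))
Drive negations inward (¬∀x A ≡ ∃x ¬A, ¬∃x A ≡ ∀x ¬A, De Morgan for ∧/∨):
  ((∀q D(q,q)) ∧ (∀l ∀q (T(l) ∨ D(l,q))) ∨ (∀l D(l,l))) ∧ (∃q ∀l (¬D(l,l) ∨ T(q)))
Give each quantifier a distinct variable: q↦b, l↦v1, q↦u, l↦c.
  ((∀q D(q,q)) ∧ (∀l ∀b (T(l) ∨ D(l,b))) ∨ (∀v1 D(v1,v1))) ∧ (∃u ∀c (¬D(c,c) ∨ T(u)))
Extract every quantifier outward, since the variables are now distinct and don't occur free across branches:
  ∀q ∀l ∀b ∀v1 ∃u ∀c ((D(q,q) ∧ (T(l) ∨ D(l,b)) ∨ D(v1,v1)) ∧ (¬D(c,c) ∨ T(u)))
The prefix is ∀q ∀l ∀b ∀v1 ∃u ∀c: 5 universal, 1 existential.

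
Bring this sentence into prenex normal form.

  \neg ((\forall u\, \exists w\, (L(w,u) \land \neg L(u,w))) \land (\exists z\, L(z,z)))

\exists u\, \forall w\, \forall z\, (\neg L(w,u) \lor L(u,w) \lor \neg L(z,z))

Push ¬ through the quantifiers and connectives to reach negation normal form:
  (\exists u\, \forall w\, (\neg L(w,u) \lor L(u,w))) \lor (\forall z\, \neg L(z,z))
Pull the quantifiers to the front (each side's bound variable is not free in the other side):
  \exists u\, \forall w\, \forall z\, (\neg L(w,u) \lor L(u,w) \lor \neg L(z,z))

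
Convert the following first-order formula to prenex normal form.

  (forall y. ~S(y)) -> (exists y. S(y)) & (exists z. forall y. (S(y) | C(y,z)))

Rewrite implications/biconditionals: A → B as ¬A ∨ B.
  ~(forall y. ~S(y)) | (exists y. S(y)) & (exists z. forall y. (S(y) | C(y,z)))
Move each ¬ inward, flipping quantifiers it crosses:
  (exists y. S(y)) | (exists y. S(y)) & (exists z. forall y. (S(y) | C(y,z)))
Rename bound variables to avoid capture: y↦u, y↦x1.
  (exists y. S(y)) | (exists u. S(u)) & (exists z. forall x1. (S(x1) | C(x1,z)))
Finally move all quantifiers to the prefix:
  exists y. exists u. exists z. forall x1. (S(y) | S(u) & (S(x1) | C(x1,z)))

exists y. exists u. exists z. forall x1. (S(y) | S(u) & (S(x1) | C(x1,z)))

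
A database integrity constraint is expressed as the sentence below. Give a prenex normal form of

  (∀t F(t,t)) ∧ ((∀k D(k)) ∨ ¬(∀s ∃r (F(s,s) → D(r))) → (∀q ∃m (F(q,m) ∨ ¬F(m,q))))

∀t ∃k ∀s ∃r ∀q ∃m (F(t,t) ∧ (¬D(k) ∧ (¬F(s,s) ∨ D(r)) ∨ F(q,m) ∨ ¬F(m,q)))

Rewrite implications/biconditionals: A → B as ¬A ∨ B.
  (∀t F(t,t)) ∧ (¬((∀k D(k)) ∨ ¬(∀s ∃r (¬F(s,s) ∨ D(r)))) ∨ (∀q ∃m (F(q,m) ∨ ¬F(m,q))))
Drive negations inward (¬∀x A ≡ ∃x ¬A, ¬∃x A ≡ ∀x ¬A, De Morgan for ∧/∨):
  (∀t F(t,t)) ∧ ((∃k ¬D(k)) ∧ (∀s ∃r (¬F(s,s) ∨ D(r))) ∨ (∀q ∃m (F(q,m) ∨ ¬F(m,q))))
Pull the quantifiers to the front (each side's bound variable is not free in the other side):
  ∀t ∃k ∀s ∃r ∀q ∃m (F(t,t) ∧ (¬D(k) ∧ (¬F(s,s) ∨ D(r)) ∨ F(q,m) ∨ ¬F(m,q)))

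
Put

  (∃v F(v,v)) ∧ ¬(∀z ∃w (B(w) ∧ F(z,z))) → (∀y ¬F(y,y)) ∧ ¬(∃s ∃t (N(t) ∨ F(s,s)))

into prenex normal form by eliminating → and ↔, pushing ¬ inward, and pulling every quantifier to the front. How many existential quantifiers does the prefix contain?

1

First replace A → B with ¬A ∨ B.
  ¬((∃v F(v,v)) ∧ ¬(∀z ∃w (B(w) ∧ F(z,z)))) ∨ (∀y ¬F(y,y)) ∧ ¬(∃s ∃t (N(t) ∨ F(s,s)))
Drive negations inward (¬∀x A ≡ ∃x ¬A, ¬∃x A ≡ ∀x ¬A, De Morgan for ∧/∨):
  (∀v ¬F(v,v)) ∨ (∀z ∃w (B(w) ∧ F(z,z))) ∨ (∀y ¬F(y,y)) ∧ (∀s ∀t (¬N(t) ∧ ¬F(s,s)))
All bound variables are already distinct, so no renaming is needed.
Finally move all quantifiers to the prefix:
  ∀v ∀z ∃w ∀y ∀s ∀t (¬F(v,v) ∨ B(w) ∧ F(z,z) ∨ ¬F(y,y) ∧ ¬N(t) ∧ ¬F(s,s))
The prefix is ∀v ∀z ∃w ∀y ∀s ∀t: 5 universal, 1 existential.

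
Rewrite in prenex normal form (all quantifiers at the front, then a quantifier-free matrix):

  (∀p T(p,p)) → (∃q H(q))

Rewrite implications/biconditionals: A → B as ¬A ∨ B.
  ¬(∀p T(p,p)) ∨ (∃q H(q))
Push ¬ through the quantifiers and connectives to reach negation normal form:
  (∃p ¬T(p,p)) ∨ (∃q H(q))
All bound variables are already distinct, so no renaming is needed.
Pull the quantifiers to the front (each side's bound variable is not free in the other side):
  ∃p ∃q (¬T(p,p) ∨ H(q))

∃p ∃q (¬T(p,p) ∨ H(q))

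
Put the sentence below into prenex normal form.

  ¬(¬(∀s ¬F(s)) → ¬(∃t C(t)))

Rewrite implications/biconditionals: A → B as ¬A ∨ B.
  ¬(¬¬(∀s ¬F(s)) ∨ ¬(∃t C(t)))
Push ¬ through the quantifiers and connectives to reach negation normal form:
  (∃s F(s)) ∧ (∃t C(t))
All bound variables are already distinct, so no renaming is needed.
Pull the quantifiers to the front (each side's bound variable is not free in the other side):
  ∃s ∃t (F(s) ∧ C(t))

∃s ∃t (F(s) ∧ C(t))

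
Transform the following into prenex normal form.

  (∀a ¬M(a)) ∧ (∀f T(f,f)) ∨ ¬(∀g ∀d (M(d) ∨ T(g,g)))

∀a ∀f ∃g ∃d (¬M(a) ∧ T(f,f) ∨ ¬M(d) ∧ ¬T(g,g))

Drive negations inward (¬∀x A ≡ ∃x ¬A, ¬∃x A ≡ ∀x ¬A, De Morgan for ∧/∨):
  (∀a ¬M(a)) ∧ (∀f T(f,f)) ∨ (∃g ∃d (¬M(d) ∧ ¬T(g,g)))
Finally move all quantifiers to the prefix:
  ∀a ∀f ∃g ∃d (¬M(a) ∧ T(f,f) ∨ ¬M(d) ∧ ¬T(g,g))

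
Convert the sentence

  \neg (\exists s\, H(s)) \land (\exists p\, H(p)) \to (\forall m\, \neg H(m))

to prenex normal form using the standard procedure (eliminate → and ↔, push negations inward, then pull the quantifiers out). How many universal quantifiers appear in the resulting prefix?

2

First replace A → B with ¬A ∨ B.
  \neg (\neg (\exists s\, H(s)) \land (\exists p\, H(p))) \lor (\forall m\, \neg H(m))
Drive negations inward (¬∀x A ≡ ∃x ¬A, ¬∃x A ≡ ∀x ¬A, De Morgan for ∧/∨):
  (\exists s\, H(s)) \lor (\forall p\, \neg H(p)) \lor (\forall m\, \neg H(m))
All bound variables are already distinct, so no renaming is needed.
Finally move all quantifiers to the prefix:
  \exists s\, \forall p\, \forall m\, (H(s) \lor \neg H(p) \lor \neg H(m))
The prefix is \exists s \forall p \forall m: 2 universal, 1 existential.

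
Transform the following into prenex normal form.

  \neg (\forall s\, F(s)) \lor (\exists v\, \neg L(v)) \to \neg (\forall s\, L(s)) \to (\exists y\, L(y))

\forall s\, \forall v\, \forall w\, \exists y\, (F(s) \land L(v) \lor L(w) \lor L(y))

Rewrite implications/biconditionals: A → B as ¬A ∨ B.
  \neg (\neg (\forall s\, F(s)) \lor (\exists v\, \neg L(v))) \lor \neg \neg (\forall s\, L(s)) \lor (\exists y\, L(y))
Push ¬ through the quantifiers and connectives to reach negation normal form:
  (\forall s\, F(s)) \land (\forall v\, L(v)) \lor (\forall s\, L(s)) \lor (\exists y\, L(y))
Give each quantifier a distinct variable: s↦w.
  (\forall s\, F(s)) \land (\forall v\, L(v)) \lor (\forall w\, L(w)) \lor (\exists y\, L(y))
Finally move all quantifiers to the prefix:
  \forall s\, \forall v\, \forall w\, \exists y\, (F(s) \land L(v) \lor L(w) \lor L(y))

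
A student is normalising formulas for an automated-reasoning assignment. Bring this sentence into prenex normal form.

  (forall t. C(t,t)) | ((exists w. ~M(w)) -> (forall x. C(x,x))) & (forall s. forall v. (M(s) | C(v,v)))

Rewrite implications/biconditionals: A → B as ¬A ∨ B.
  (forall t. C(t,t)) | (~(exists w. ~M(w)) | (forall x. C(x,x))) & (forall s. forall v. (M(s) | C(v,v)))
Drive negations inward (¬∀x A ≡ ∃x ¬A, ¬∃x A ≡ ∀x ¬A, De Morgan for ∧/∨):
  (forall t. C(t,t)) | ((forall w. M(w)) | (forall x. C(x,x))) & (forall s. forall v. (M(s) | C(v,v)))
Pull the quantifiers to the front (each side's bound variable is not free in the other side):
  forall t. forall w. forall x. forall s. forall v. (C(t,t) | (M(w) | C(x,x)) & (M(s) | C(v,v)))

forall t. forall w. forall x. forall s. forall v. (C(t,t) | (M(w) | C(x,x)) & (M(s) | C(v,v)))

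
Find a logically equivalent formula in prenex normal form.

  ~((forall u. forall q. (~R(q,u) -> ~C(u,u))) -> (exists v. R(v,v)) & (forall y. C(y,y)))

forall u. forall q. forall v. exists y. ((R(q,u) | ~C(u,u)) & (~R(v,v) | ~C(y,y)))

First replace A → B with ¬A ∨ B.
  ~(~(forall u. forall q. (~~R(q,u) | ~C(u,u))) | (exists v. R(v,v)) & (forall y. C(y,y)))
Drive negations inward (¬∀x A ≡ ∃x ¬A, ¬∃x A ≡ ∀x ¬A, De Morgan for ∧/∨):
  (forall u. forall q. (R(q,u) | ~C(u,u))) & ((forall v. ~R(v,v)) | (exists y. ~C(y,y)))
Pull the quantifiers to the front (each side's bound variable is not free in the other side):
  forall u. forall q. forall v. exists y. ((R(q,u) | ~C(u,u)) & (~R(v,v) | ~C(y,y)))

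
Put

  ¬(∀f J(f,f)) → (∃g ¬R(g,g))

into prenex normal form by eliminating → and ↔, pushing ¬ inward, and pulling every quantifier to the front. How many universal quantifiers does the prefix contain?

Rewrite implications/biconditionals: A → B as ¬A ∨ B.
  ¬¬(∀f J(f,f)) ∨ (∃g ¬R(g,g))
Move each ¬ inward, flipping quantifiers it crosses:
  (∀f J(f,f)) ∨ (∃g ¬R(g,g))
All bound variables are already distinct, so no renaming is needed.
Extract every quantifier outward, since the variables are now distinct and don't occur free across branches:
  ∀f ∃g (J(f,f) ∨ ¬R(g,g))
The prefix is ∀f ∃g: 1 universal, 1 existential.

1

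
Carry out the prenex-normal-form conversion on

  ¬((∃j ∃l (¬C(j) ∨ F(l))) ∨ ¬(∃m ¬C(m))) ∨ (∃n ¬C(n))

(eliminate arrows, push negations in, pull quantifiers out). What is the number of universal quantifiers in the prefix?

2

Push ¬ through the quantifiers and connectives to reach negation normal form:
  (∀j ∀l (C(j) ∧ ¬F(l))) ∧ (∃m ¬C(m)) ∨ (∃n ¬C(n))
All bound variables are already distinct, so no renaming is needed.
Finally move all quantifiers to the prefix:
  ∀j ∀l ∃m ∃n (C(j) ∧ ¬F(l) ∧ ¬C(m) ∨ ¬C(n))
The prefix is ∀j ∀l ∃m ∃n: 2 universal, 2 existential.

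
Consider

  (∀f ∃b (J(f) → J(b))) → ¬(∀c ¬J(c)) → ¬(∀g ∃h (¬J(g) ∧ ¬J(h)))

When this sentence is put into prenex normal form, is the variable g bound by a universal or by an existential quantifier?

existential

Eliminate → and ↔ using ¬ and ∨.
  ¬(∀f ∃b (¬J(f) ∨ J(b))) ∨ ¬¬(∀c ¬J(c)) ∨ ¬(∀g ∃h (¬J(g) ∧ ¬J(h)))
Move each ¬ inward, flipping quantifiers it crosses:
  (∃f ∀b (J(f) ∧ ¬J(b))) ∨ (∀c ¬J(c)) ∨ (∃g ∀h (J(g) ∨ J(h)))
All bound variables are already distinct, so no renaming is needed.
Extract every quantifier outward, since the variables are now distinct and don't occur free across branches:
  ∃f ∀b ∀c ∃g ∀h (J(f) ∧ ¬J(b) ∨ ¬J(c) ∨ J(g) ∨ J(h))
The quantifier ∀g sits under an odd number of negations (counting the antecedent side of each →), so it flips to ∃g.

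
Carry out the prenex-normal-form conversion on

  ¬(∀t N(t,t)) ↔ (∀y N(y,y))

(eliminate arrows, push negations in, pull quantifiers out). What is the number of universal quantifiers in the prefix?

Eliminate → and ↔ using ¬ and ∨; A ↔ B as (¬A ∨ B) ∧ (¬B ∨ A).
  (¬¬(∀t N(t,t)) ∨ (∀y N(y,y))) ∧ (¬(∀y N(y,y)) ∨ ¬(∀t N(t,t)))
Push ¬ through the quantifiers and connectives to reach negation normal form:
  ((∀t N(t,t)) ∨ (∀y N(y,y))) ∧ ((∃y ¬N(y,y)) ∨ (∃t ¬N(t,t)))
Standardize variables apart so no two quantifiers bind the same name: y↦z1, t↦z.
  ((∀t N(t,t)) ∨ (∀y N(y,y))) ∧ ((∃z1 ¬N(z1,z1)) ∨ (∃z ¬N(z,z)))
Finally move all quantifiers to the prefix:
  ∀t ∀y ∃z1 ∃z ((N(t,t) ∨ N(y,y)) ∧ (¬N(z1,z1) ∨ ¬N(z,z)))
The prefix is ∀t ∀y ∃z1 ∃z: 2 universal, 2 existential.

2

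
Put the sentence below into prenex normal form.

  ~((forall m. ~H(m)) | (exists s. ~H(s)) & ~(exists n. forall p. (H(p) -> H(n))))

exists m. forall s. exists n. forall p. (H(m) & (H(s) | ~H(p) | H(n)))

Rewrite implications/biconditionals: A → B as ¬A ∨ B.
  ~((forall m. ~H(m)) | (exists s. ~H(s)) & ~(exists n. forall p. (~H(p) | H(n))))
Move each ¬ inward, flipping quantifiers it crosses:
  (exists m. H(m)) & ((forall s. H(s)) | (exists n. forall p. (~H(p) | H(n))))
All bound variables are already distinct, so no renaming is needed.
Pull the quantifiers to the front (each side's bound variable is not free in the other side):
  exists m. forall s. exists n. forall p. (H(m) & (H(s) | ~H(p) | H(n)))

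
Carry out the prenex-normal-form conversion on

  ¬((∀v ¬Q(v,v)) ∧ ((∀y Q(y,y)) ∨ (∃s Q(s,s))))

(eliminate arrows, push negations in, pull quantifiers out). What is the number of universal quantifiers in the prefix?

1

Drive negations inward (¬∀x A ≡ ∃x ¬A, ¬∃x A ≡ ∀x ¬A, De Morgan for ∧/∨):
  (∃v Q(v,v)) ∨ (∃y ¬Q(y,y)) ∧ (∀s ¬Q(s,s))
Extract every quantifier outward, since the variables are now distinct and don't occur free across branches:
  ∃v ∃y ∀s (Q(v,v) ∨ ¬Q(y,y) ∧ ¬Q(s,s))
The prefix is ∃v ∃y ∀s: 1 universal, 2 existential.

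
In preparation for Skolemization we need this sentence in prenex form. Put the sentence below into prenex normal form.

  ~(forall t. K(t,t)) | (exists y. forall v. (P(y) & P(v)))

exists t. exists y. forall v. (~K(t,t) | P(y) & P(v))

Move each ¬ inward, flipping quantifiers it crosses:
  (exists t. ~K(t,t)) | (exists y. forall v. (P(y) & P(v)))
All bound variables are already distinct, so no renaming is needed.
Finally move all quantifiers to the prefix:
  exists t. exists y. forall v. (~K(t,t) | P(y) & P(v))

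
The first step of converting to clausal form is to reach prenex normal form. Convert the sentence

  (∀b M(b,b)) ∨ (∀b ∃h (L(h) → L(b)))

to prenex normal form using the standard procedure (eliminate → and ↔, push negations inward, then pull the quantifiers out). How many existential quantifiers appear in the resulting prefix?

Eliminate → and ↔ using ¬ and ∨.
  (∀b M(b,b)) ∨ (∀b ∃h (¬L(h) ∨ L(b)))
Standardize variables apart so no two quantifiers bind the same name: b↦p.
  (∀b M(b,b)) ∨ (∀p ∃h (¬L(h) ∨ L(p)))
Finally move all quantifiers to the prefix:
  ∀b ∀p ∃h (M(b,b) ∨ ¬L(h) ∨ L(p))
The prefix is ∀b ∀p ∃h: 2 universal, 1 existential.

1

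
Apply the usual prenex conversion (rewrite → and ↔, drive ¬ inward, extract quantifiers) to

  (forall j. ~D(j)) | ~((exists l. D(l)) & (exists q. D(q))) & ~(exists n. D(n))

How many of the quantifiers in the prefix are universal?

Move each ¬ inward, flipping quantifiers it crosses:
  (forall j. ~D(j)) | ((forall l. ~D(l)) | (forall q. ~D(q))) & (forall n. ~D(n))
All bound variables are already distinct, so no renaming is needed.
Finally move all quantifiers to the prefix:
  forall j. forall l. forall q. forall n. (~D(j) | (~D(l) | ~D(q)) & ~D(n))
The prefix is forall j forall l forall q forall n: 4 universal, 0 existential.

4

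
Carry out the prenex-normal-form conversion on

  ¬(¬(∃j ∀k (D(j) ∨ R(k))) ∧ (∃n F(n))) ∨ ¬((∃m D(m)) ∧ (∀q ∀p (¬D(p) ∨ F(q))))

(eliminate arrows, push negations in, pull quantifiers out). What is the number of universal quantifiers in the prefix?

3

Push ¬ through the quantifiers and connectives to reach negation normal form:
  (∃j ∀k (D(j) ∨ R(k))) ∨ (∀n ¬F(n)) ∨ (∀m ¬D(m)) ∨ (∃q ∃p (D(p) ∧ ¬F(q)))
All bound variables are already distinct, so no renaming is needed.
Extract every quantifier outward, since the variables are now distinct and don't occur free across branches:
  ∃j ∀k ∀n ∀m ∃q ∃p (D(j) ∨ R(k) ∨ ¬F(n) ∨ ¬D(m) ∨ D(p) ∧ ¬F(q))
The prefix is ∃j ∀k ∀n ∀m ∃q ∃p: 3 universal, 3 existential.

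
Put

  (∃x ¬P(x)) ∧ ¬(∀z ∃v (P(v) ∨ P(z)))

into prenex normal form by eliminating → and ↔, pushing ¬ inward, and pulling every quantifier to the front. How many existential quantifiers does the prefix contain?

2

Move each ¬ inward, flipping quantifiers it crosses:
  (∃x ¬P(x)) ∧ (∃z ∀v (¬P(v) ∧ ¬P(z)))
All bound variables are already distinct, so no renaming is needed.
Pull the quantifiers to the front (each side's bound variable is not free in the other side):
  ∃x ∃z ∀v (¬P(x) ∧ ¬P(v) ∧ ¬P(z))
The prefix is ∃x ∃z ∀v: 1 universal, 2 existential.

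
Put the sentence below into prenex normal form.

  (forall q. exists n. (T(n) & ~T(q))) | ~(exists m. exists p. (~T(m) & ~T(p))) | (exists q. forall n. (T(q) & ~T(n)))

forall q. exists n. forall m. forall p. exists r. forall z. (T(n) & ~T(q) | T(m) | T(p) | T(r) & ~T(z))

Move each ¬ inward, flipping quantifiers it crosses:
  (forall q. exists n. (T(n) & ~T(q))) | (forall m. forall p. (T(m) | T(p))) | (exists q. forall n. (T(q) & ~T(n)))
Rename bound variables to avoid capture: q↦r, n↦z.
  (forall q. exists n. (T(n) & ~T(q))) | (forall m. forall p. (T(m) | T(p))) | (exists r. forall z. (T(r) & ~T(z)))
Finally move all quantifiers to the prefix:
  forall q. exists n. forall m. forall p. exists r. forall z. (T(n) & ~T(q) | T(m) | T(p) | T(r) & ~T(z))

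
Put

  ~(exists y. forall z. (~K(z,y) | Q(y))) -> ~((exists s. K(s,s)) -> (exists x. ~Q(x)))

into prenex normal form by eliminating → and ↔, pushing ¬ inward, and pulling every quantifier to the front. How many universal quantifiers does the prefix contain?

First replace A → B with ¬A ∨ B.
  ~~(exists y. forall z. (~K(z,y) | Q(y))) | ~(~(exists s. K(s,s)) | (exists x. ~Q(x)))
Move each ¬ inward, flipping quantifiers it crosses:
  (exists y. forall z. (~K(z,y) | Q(y))) | (exists s. K(s,s)) & (forall x. Q(x))
All bound variables are already distinct, so no renaming is needed.
Pull the quantifiers to the front (each side's bound variable is not free in the other side):
  exists y. forall z. exists s. forall x. (~K(z,y) | Q(y) | K(s,s) & Q(x))
The prefix is exists y forall z exists s forall x: 2 universal, 2 existential.

2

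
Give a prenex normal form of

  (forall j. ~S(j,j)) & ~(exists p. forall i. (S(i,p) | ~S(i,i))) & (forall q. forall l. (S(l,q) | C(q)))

forall j. forall p. exists i. forall q. forall l. (~S(j,j) & ~S(i,p) & S(i,i) & (S(l,q) | C(q)))

Move each ¬ inward, flipping quantifiers it crosses:
  (forall j. ~S(j,j)) & (forall p. exists i. (~S(i,p) & S(i,i))) & (forall q. forall l. (S(l,q) | C(q)))
Finally move all quantifiers to the prefix:
  forall j. forall p. exists i. forall q. forall l. (~S(j,j) & ~S(i,p) & S(i,i) & (S(l,q) | C(q)))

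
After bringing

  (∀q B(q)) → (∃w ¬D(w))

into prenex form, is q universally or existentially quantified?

First replace A → B with ¬A ∨ B.
  ¬(∀q B(q)) ∨ (∃w ¬D(w))
Move each ¬ inward, flipping quantifiers it crosses:
  (∃q ¬B(q)) ∨ (∃w ¬D(w))
Pull the quantifiers to the front (each side's bound variable is not free in the other side):
  ∃q ∃w (¬B(q) ∨ ¬D(w))
The quantifier ∀q sits under an odd number of negations (counting the antecedent side of each →), so it flips to ∃q.

existential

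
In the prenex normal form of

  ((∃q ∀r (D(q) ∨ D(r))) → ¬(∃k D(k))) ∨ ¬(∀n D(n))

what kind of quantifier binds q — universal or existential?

universal

First replace A → B with ¬A ∨ B.
  ¬(∃q ∀r (D(q) ∨ D(r))) ∨ ¬(∃k D(k)) ∨ ¬(∀n D(n))
Drive negations inward (¬∀x A ≡ ∃x ¬A, ¬∃x A ≡ ∀x ¬A, De Morgan for ∧/∨):
  (∀q ∃r (¬D(q) ∧ ¬D(r))) ∨ (∀k ¬D(k)) ∨ (∃n ¬D(n))
All bound variables are already distinct, so no renaming is needed.
Extract every quantifier outward, since the variables are now distinct and don't occur free across branches:
  ∀q ∃r ∀k ∃n (¬D(q) ∧ ¬D(r) ∨ ¬D(k) ∨ ¬D(n))
The quantifier ∃q sits under an odd number of negations (counting the antecedent side of each →), so it flips to ∀q.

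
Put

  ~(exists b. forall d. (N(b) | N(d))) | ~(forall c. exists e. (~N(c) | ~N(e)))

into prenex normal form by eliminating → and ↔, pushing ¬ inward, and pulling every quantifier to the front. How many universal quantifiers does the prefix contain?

2

Push ¬ through the quantifiers and connectives to reach negation normal form:
  (forall b. exists d. (~N(b) & ~N(d))) | (exists c. forall e. (N(c) & N(e)))
All bound variables are already distinct, so no renaming is needed.
Pull the quantifiers to the front (each side's bound variable is not free in the other side):
  forall b. exists d. exists c. forall e. (~N(b) & ~N(d) | N(c) & N(e))
The prefix is forall b exists d exists c forall e: 2 universal, 2 existential.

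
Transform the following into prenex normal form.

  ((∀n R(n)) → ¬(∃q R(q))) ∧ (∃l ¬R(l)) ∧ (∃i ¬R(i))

Rewrite implications/biconditionals: A → B as ¬A ∨ B.
  (¬(∀n R(n)) ∨ ¬(∃q R(q))) ∧ (∃l ¬R(l)) ∧ (∃i ¬R(i))
Push ¬ through the quantifiers and connectives to reach negation normal form:
  ((∃n ¬R(n)) ∨ (∀q ¬R(q))) ∧ (∃l ¬R(l)) ∧ (∃i ¬R(i))
All bound variables are already distinct, so no renaming is needed.
Extract every quantifier outward, since the variables are now distinct and don't occur free across branches:
  ∃n ∀q ∃l ∃i ((¬R(n) ∨ ¬R(q)) ∧ ¬R(l) ∧ ¬R(i))

∃n ∀q ∃l ∃i ((¬R(n) ∨ ¬R(q)) ∧ ¬R(l) ∧ ¬R(i))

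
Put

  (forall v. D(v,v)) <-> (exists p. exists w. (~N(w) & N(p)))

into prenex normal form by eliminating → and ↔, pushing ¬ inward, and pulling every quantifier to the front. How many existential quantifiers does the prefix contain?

First replace A → B with ¬A ∨ B; A ↔ B as (¬A ∨ B) ∧ (¬B ∨ A).
  (~(forall v. D(v,v)) | (exists p. exists w. (~N(w) & N(p)))) & (~(exists p. exists w. (~N(w) & N(p))) | (forall v. D(v,v)))
Move each ¬ inward, flipping quantifiers it crosses:
  ((exists v. ~D(v,v)) | (exists p. exists w. (~N(w) & N(p)))) & ((forall p. forall w. (N(w) | ~N(p))) | (forall v. D(v,v)))
Standardize variables apart so no two quantifiers bind the same name: p↦y1, w↦x1, v↦s.
  ((exists v. ~D(v,v)) | (exists p. exists w. (~N(w) & N(p)))) & ((forall y1. forall x1. (N(x1) | ~N(y1))) | (forall s. D(s,s)))
Finally move all quantifiers to the prefix:
  exists v. exists p. exists w. forall y1. forall x1. forall s. ((~D(v,v) | ~N(w) & N(p)) & (N(x1) | ~N(y1) | D(s,s)))
The prefix is exists v exists p exists w forall y1 forall x1 forall s: 3 universal, 3 existential.

3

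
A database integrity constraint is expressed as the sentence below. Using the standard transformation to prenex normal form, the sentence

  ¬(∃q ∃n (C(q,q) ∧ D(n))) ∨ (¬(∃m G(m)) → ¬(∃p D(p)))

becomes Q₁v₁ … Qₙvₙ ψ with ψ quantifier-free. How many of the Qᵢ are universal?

First replace A → B with ¬A ∨ B.
  ¬(∃q ∃n (C(q,q) ∧ D(n))) ∨ ¬¬(∃m G(m)) ∨ ¬(∃p D(p))
Drive negations inward (¬∀x A ≡ ∃x ¬A, ¬∃x A ≡ ∀x ¬A, De Morgan for ∧/∨):
  (∀q ∀n (¬C(q,q) ∨ ¬D(n))) ∨ (∃m G(m)) ∨ (∀p ¬D(p))
Pull the quantifiers to the front (each side's bound variable is not free in the other side):
  ∀q ∀n ∃m ∀p (¬C(q,q) ∨ ¬D(n) ∨ G(m) ∨ ¬D(p))
The prefix is ∀q ∀n ∃m ∀p: 3 universal, 1 existential.

3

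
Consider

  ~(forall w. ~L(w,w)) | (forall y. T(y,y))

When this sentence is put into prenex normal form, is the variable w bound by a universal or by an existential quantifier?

existential

Drive negations inward (¬∀x A ≡ ∃x ¬A, ¬∃x A ≡ ∀x ¬A, De Morgan for ∧/∨):
  (exists w. L(w,w)) | (forall y. T(y,y))
All bound variables are already distinct, so no renaming is needed.
Pull the quantifiers to the front (each side's bound variable is not free in the other side):
  exists w. forall y. (L(w,w) | T(y,y))
The quantifier forall w sits under an odd number of negations, so it flips to exists w.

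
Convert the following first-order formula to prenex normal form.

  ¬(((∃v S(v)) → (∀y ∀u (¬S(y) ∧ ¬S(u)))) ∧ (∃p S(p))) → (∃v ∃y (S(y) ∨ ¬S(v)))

Rewrite implications/biconditionals: A → B as ¬A ∨ B.
  ¬¬((¬(∃v S(v)) ∨ (∀y ∀u (¬S(y) ∧ ¬S(u)))) ∧ (∃p S(p))) ∨ (∃v ∃y (S(y) ∨ ¬S(v)))
Push ¬ through the quantifiers and connectives to reach negation normal form:
  ((∀v ¬S(v)) ∨ (∀y ∀u (¬S(y) ∧ ¬S(u)))) ∧ (∃p S(p)) ∨ (∃v ∃y (S(y) ∨ ¬S(v)))
Give each quantifier a distinct variable: v↦b, y↦z.
  ((∀v ¬S(v)) ∨ (∀y ∀u (¬S(y) ∧ ¬S(u)))) ∧ (∃p S(p)) ∨ (∃b ∃z (S(z) ∨ ¬S(b)))
Extract every quantifier outward, since the variables are now distinct and don't occur free across branches:
  ∀v ∀y ∀u ∃p ∃b ∃z ((¬S(v) ∨ ¬S(y) ∧ ¬S(u)) ∧ S(p) ∨ S(z) ∨ ¬S(b))

∀v ∀y ∀u ∃p ∃b ∃z ((¬S(v) ∨ ¬S(y) ∧ ¬S(u)) ∧ S(p) ∨ S(z) ∨ ¬S(b))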